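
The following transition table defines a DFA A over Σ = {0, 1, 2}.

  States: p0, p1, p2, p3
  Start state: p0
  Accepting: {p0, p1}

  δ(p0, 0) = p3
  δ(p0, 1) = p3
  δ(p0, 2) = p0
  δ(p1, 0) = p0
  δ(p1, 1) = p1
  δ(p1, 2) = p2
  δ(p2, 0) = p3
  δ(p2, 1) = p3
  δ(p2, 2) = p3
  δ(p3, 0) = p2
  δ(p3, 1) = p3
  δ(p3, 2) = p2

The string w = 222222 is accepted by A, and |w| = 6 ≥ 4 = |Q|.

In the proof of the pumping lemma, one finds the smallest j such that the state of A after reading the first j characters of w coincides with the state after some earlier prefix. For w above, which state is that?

p0

State sequence: p0 -2-> p0 -2-> p0 -2-> p0 -2-> p0 -2-> p0 -2-> p0
First repeat at step 1: p0 was already visited.

The earliest repeat is at step j = 1: A is in p0, which it already visited at step i = 0.
Pumping length from the standard proof: p = 4 (the number of states). The repeated state found above gives |xy| = j ≤ 4 and |y| = j − i ≥ 1.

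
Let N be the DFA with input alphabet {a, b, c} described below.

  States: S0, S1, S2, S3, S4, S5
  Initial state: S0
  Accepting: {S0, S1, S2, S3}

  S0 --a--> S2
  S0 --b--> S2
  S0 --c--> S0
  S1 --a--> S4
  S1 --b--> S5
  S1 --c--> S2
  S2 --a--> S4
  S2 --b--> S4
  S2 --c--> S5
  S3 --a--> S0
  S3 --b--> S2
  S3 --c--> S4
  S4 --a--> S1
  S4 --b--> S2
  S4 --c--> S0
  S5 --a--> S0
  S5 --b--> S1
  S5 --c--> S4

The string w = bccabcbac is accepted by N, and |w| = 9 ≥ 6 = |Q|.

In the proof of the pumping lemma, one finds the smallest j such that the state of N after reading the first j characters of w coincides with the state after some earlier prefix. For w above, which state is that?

State sequence: S0 -b-> S2 -c-> S5 -c-> S4 -a-> S1 -b-> S5 -c-> S4 -b-> S2 -a-> S4 -c-> S0
First repeat at step 5: S5 was already visited.

The earliest repeat is at step j = 5: N is in S5, which it already visited at step i = 2.
Pumping length from the standard proof: p = 6 (the number of states). The repeated state found above gives |xy| = j ≤ 6 and |y| = j − i ≥ 1.

S5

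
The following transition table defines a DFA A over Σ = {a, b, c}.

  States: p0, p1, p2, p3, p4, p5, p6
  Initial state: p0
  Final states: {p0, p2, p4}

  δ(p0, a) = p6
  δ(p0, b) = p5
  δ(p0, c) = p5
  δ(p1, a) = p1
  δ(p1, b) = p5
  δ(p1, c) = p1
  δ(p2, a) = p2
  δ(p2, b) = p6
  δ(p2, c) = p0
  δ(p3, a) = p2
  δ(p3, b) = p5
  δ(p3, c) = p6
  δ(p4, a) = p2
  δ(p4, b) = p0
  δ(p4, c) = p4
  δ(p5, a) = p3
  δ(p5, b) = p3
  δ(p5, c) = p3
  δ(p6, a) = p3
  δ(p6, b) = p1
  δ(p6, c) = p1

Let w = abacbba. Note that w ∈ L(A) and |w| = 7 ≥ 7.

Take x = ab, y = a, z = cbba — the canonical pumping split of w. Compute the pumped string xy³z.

abaaacbba

xy^3z = ab·a·a·a·cbba = abaaacbba.
Reading y = a takes A from p1 back to p1, so after x·y·y·y the machine is still in p1, and z then leads to the accepting state p2. Hence abaaacbba ∈ L(A).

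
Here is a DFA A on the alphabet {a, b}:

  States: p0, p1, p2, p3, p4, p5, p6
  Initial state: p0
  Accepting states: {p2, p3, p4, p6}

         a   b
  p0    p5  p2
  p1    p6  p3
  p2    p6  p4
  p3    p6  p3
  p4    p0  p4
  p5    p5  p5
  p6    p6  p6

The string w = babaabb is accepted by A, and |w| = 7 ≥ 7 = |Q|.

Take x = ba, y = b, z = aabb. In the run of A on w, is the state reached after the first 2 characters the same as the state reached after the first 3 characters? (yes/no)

yes

State sequence: p0 -b-> p2 -a-> p6 -b-> p6

After x (step 2): p6. After xy (step 3): p6.
They match, so y = b drives A around a cycle from p6 back to itself; pumping y any number of times keeps A in p6 before reading z, and xyⁱz ∈ L(A) for every i ≥ 0.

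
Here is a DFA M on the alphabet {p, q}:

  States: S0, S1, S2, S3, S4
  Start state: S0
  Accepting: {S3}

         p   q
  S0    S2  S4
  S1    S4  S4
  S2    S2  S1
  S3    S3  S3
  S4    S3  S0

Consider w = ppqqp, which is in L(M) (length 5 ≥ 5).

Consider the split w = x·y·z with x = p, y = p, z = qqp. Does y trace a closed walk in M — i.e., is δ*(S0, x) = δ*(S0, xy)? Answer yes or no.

Run of M on the first 2 characters of w = p p:
  step 0: S0  (start)
  step 1: S2  (read p: S0→S2)
  step 2: S2  (read p: S2→S2)

After x (step 1): S2. After xy (step 2): S2.
They match, so y = p drives M around a cycle from S2 back to itself; pumping y any number of times keeps M in S2 before reading z, and xyⁱz ∈ L(M) for every i ≥ 0.

yes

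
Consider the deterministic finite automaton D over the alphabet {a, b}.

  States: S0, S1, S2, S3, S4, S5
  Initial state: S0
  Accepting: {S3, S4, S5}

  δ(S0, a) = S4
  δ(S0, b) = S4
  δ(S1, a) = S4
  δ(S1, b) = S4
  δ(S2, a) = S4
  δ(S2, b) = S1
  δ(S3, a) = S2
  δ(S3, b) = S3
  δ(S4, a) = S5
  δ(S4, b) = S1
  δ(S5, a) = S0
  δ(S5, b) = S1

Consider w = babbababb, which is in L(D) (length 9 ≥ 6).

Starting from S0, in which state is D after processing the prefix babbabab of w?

S1

State sequence: S0 -b-> S4 -a-> S5 -b-> S1 -b-> S4 -a-> S5 -b-> S1 -a-> S4 -b-> S1

After reading 8 characters, D is in state S1.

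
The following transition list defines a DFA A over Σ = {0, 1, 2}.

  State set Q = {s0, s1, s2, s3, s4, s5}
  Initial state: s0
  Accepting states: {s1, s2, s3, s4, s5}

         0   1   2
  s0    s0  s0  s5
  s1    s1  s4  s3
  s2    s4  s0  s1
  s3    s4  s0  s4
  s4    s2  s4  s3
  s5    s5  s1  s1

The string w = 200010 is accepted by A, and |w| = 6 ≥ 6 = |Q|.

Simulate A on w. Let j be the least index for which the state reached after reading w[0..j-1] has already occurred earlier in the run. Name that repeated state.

State sequence: s0 -2-> s5 -0-> s5 -0-> s5 -0-> s5 -1-> s1 -0-> s1
First repeat at step 2: s5 was already visited.

The earliest repeat is at step j = 2: A is in s5, which it already visited at step i = 1.
With |Q| = 6, pigeonhole forces a state repeat no later than step 6; the substring read between the first and second visits to that state can be pumped.

s5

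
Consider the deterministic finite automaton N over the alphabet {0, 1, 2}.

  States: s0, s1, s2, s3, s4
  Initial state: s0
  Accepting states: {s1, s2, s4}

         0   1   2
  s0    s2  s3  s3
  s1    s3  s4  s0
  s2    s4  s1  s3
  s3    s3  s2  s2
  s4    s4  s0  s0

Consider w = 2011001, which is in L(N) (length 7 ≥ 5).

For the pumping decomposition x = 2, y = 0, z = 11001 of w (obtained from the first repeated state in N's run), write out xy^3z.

xy^3z = 2·0·0·0·11001 = 200011001.
Reading y = 0 takes N from s3 back to s3, so after x·y·y·y the machine is still in s3, and z then leads to the accepting state s2. Hence 200011001 ∈ L(N).

200011001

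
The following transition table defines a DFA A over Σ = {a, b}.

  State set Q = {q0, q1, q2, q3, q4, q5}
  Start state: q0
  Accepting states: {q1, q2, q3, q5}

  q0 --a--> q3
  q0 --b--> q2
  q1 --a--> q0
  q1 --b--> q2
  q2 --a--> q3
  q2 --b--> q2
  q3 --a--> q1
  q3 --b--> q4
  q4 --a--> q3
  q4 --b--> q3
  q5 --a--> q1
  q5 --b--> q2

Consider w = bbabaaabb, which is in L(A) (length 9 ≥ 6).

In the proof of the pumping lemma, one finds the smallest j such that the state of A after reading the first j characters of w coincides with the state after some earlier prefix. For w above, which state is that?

Run of A on w = b b a b a a a b b:
  step 0: q0  (start)
  step 1: q2  (read b: q0→q2)
  step 2: q2  (read b: q2→q2)   ← first repeat (q2 seen earlier)
  step 3: q3  (read a: q2→q3)
  step 4: q4  (read b: q3→q4)
  step 5: q3  (read a: q4→q3)
  step 6: q1  (read a: q3→q1)
  step 7: q0  (read a: q1→q0)
  step 8: q2  (read b: q0→q2)
  step 9: q2  (read b: q2→q2)

The earliest repeat is at step j = 2: A is in q2, which it already visited at step i = 1.

q2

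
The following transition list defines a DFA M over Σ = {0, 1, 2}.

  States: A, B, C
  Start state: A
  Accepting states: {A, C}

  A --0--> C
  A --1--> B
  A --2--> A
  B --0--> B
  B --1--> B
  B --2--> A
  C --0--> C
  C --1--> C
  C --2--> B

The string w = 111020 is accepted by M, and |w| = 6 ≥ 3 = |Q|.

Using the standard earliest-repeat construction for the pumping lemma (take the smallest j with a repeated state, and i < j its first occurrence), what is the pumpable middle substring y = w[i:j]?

1

State sequence: A -1-> B -1-> B -1-> B -0-> B -2-> A -0-> C
First repeat at step 2: B was already visited.

So i = 1, j = 2, giving x = w[0:1] = 1, y = w[1:2] = 1, z = w[2:6] = 1020.
Check: |xy| = 2 ≤ 3 and |y| = 1 ≥ 1. Reading y takes M from B back to B, so every xyⁱz is accepted.
The DFA has 3 states, so the proof of the pumping lemma guarantees a repeated state among the first 3+1 visited; the segment between the two visits is the pumpable y.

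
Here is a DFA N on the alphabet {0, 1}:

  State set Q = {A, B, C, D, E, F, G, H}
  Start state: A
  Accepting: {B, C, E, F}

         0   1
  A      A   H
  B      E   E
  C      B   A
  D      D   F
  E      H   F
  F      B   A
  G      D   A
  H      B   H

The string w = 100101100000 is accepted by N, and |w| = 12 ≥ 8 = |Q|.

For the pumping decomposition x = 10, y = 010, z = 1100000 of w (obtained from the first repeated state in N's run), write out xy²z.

100100101100000

xy^2z = 10·010·010·1100000 = 100100101100000.
Reading y = 010 takes N from B back to B, so after x·y·y the machine is still in B, and z then leads to the accepting state E. Hence 100100101100000 ∈ L(N).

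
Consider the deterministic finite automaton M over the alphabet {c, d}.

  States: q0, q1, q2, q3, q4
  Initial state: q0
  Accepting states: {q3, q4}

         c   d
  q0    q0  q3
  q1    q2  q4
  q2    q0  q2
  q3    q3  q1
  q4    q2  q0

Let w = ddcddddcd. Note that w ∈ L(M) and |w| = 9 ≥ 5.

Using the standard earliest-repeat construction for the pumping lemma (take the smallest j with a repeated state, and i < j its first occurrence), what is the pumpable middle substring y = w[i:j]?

State sequence: q0 -d-> q3 -d-> q1 -c-> q2 -d-> q2 -d-> q2 -d-> q2 -d-> q2 -c-> q0 -d-> q3
First repeat at step 4: q2 was already visited.

So i = 3, j = 4, giving x = w[0:3] = ddc, y = w[3:4] = d, z = w[4:9] = dddcd.
Check: |xy| = 4 ≤ 5 and |y| = 1 ≥ 1. Reading y takes M from q2 back to q2, so every xyⁱz is accepted.
With |Q| = 5, pigeonhole forces a state repeat no later than step 5; the substring read between the first and second visits to that state can be pumped.

d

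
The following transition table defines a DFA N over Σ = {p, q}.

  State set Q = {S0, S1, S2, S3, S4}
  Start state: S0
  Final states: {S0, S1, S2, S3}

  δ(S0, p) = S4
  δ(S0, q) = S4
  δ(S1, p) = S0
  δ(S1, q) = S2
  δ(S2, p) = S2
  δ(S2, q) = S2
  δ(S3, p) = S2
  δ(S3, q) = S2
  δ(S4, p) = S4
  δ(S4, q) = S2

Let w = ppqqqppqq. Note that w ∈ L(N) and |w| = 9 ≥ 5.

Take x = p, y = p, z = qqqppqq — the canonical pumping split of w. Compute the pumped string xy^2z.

pppqqqppqq

xy^2z = p·p·p·qqqppqq = pppqqqppqq.
Reading y = p takes N from S4 back to S4, so after x·y·y the machine is still in S4, and z then leads to the accepting state S2. Hence pppqqqppqq ∈ L(N).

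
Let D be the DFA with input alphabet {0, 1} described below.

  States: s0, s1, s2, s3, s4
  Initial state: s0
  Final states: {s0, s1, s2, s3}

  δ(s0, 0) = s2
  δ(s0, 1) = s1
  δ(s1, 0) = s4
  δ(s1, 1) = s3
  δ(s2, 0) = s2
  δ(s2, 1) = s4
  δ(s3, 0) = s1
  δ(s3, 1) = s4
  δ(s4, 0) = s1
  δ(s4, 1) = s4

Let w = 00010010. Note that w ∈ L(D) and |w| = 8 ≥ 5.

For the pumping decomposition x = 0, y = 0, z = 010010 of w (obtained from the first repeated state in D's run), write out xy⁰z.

0010010

xy⁰z = xz = 0·010010 = 0010010.
Reading y = 0 takes D from s2 back to s2, so after x the machine is still in s2, and z then leads to the accepting state s1. Hence 0010010 ∈ L(D).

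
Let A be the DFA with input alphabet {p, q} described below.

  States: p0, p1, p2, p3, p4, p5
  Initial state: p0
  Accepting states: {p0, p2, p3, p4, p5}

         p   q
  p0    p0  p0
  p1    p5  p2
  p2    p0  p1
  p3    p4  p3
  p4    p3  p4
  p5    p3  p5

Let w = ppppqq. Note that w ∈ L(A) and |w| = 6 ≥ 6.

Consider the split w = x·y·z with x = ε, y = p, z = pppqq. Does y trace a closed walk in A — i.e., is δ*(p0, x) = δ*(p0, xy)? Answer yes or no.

yes

State sequence: p0 -p-> p0

After x (step 0): p0. After xy (step 1): p0.
They match, so y = p drives A around a cycle from p0 back to itself; pumping y any number of times keeps A in p0 before reading z, and xyⁱz ∈ L(A) for every i ≥ 0.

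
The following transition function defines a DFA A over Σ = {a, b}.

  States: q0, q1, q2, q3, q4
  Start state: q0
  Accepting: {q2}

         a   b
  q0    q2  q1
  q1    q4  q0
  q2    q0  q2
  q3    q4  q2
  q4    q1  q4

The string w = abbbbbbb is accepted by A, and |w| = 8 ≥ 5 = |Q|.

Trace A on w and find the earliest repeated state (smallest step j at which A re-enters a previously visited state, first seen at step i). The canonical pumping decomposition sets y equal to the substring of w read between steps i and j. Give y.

State sequence: q0 -a-> q2 -b-> q2 -b-> q2 -b-> q2 -b-> q2 -b-> q2 -b-> q2 -b-> q2
First repeat at step 2: q2 was already visited.

So i = 1, j = 2, giving x = w[0:1] = a, y = w[1:2] = b, z = w[2:8] = bbbbbb.
Check: |xy| = 2 ≤ 5 and |y| = 1 ≥ 1. Reading y takes A from q2 back to q2, so every xyⁱz is accepted.
Pumping length from the standard proof: p = 5 (the number of states). The repeated state found above gives |xy| = j ≤ 5 and |y| = j − i ≥ 1.

b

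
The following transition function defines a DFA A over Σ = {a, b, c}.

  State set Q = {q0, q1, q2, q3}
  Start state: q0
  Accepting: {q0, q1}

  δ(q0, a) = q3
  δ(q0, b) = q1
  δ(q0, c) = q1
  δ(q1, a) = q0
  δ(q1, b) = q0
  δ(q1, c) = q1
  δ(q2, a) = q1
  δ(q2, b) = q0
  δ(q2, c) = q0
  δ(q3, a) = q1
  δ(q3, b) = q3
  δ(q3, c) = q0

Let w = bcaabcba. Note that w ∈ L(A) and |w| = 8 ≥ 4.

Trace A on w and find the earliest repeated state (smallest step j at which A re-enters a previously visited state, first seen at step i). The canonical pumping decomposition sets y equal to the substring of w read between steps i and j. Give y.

Run of A on w = b c a a b c b a:
  step 0: q0  (start)
  step 1: q1  (read b: q0→q1)
  step 2: q1  (read c: q1→q1)   ← first repeat (q1 seen earlier)
  step 3: q0  (read a: q1→q0)
  step 4: q3  (read a: q0→q3)
  step 5: q3  (read b: q3→q3)
  step 6: q0  (read c: q3→q0)
  step 7: q1  (read b: q0→q1)
  step 8: q0  (read a: q1→q0)

So i = 1, j = 2, giving x = w[0:1] = b, y = w[1:2] = c, z = w[2:8] = aabcba.
Check: |xy| = 2 ≤ 4 and |y| = 1 ≥ 1. Reading y takes A from q1 back to q1, so every xyⁱz is accepted.

c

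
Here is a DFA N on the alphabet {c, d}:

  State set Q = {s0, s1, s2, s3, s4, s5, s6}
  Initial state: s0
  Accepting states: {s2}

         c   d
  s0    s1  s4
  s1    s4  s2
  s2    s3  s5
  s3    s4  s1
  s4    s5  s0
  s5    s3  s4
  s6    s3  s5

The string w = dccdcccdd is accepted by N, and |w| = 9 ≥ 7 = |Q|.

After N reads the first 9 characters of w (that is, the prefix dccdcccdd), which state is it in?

State sequence: s0 -d-> s4 -c-> s5 -c-> s3 -d-> s1 -c-> s4 -c-> s5 -c-> s3 -d-> s1 -d-> s2

After reading 9 characters, N is in state s2.
(This kind of state-tracing is the core of the pumping-lemma construction: with 7 states, pigeonhole forces a repeat within the first 7 steps.)

s2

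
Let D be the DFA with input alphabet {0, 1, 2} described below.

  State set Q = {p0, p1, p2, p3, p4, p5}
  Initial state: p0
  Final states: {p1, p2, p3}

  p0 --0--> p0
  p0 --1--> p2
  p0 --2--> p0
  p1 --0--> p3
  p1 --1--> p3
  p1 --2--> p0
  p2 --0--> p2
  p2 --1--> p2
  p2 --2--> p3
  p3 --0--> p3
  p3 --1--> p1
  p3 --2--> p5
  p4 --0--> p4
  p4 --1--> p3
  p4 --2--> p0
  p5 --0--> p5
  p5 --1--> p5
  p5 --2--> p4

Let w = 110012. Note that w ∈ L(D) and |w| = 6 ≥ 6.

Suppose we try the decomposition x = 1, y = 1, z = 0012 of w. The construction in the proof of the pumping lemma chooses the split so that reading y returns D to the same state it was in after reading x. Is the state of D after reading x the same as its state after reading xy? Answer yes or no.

Run of D on the first 2 characters of w = 1 1:
  step 0: p0  (start)
  step 1: p2  (read 1: p0→p2)
  step 2: p2  (read 1: p2→p2)

After x (step 1): p2. After xy (step 2): p2.
They match, so y = 1 drives D around a cycle from p2 back to itself; pumping y any number of times keeps D in p2 before reading z, and xyⁱz ∈ L(D) for every i ≥ 0.

yes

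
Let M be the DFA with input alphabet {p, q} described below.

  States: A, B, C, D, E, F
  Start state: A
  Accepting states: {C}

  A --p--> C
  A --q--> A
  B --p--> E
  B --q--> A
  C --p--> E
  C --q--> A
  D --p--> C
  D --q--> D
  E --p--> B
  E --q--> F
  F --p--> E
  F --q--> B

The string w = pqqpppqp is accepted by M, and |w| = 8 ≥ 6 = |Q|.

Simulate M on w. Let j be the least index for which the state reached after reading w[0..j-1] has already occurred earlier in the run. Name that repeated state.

Run of M on w = p q q p p p q p:
  step 0: A  (start)
  step 1: C  (read p: A→C)
  step 2: A  (read q: C→A)   ← first repeat (A seen earlier)
  step 3: A  (read q: A→A)
  step 4: C  (read p: A→C)
  step 5: E  (read p: C→E)
  step 6: B  (read p: E→B)
  step 7: A  (read q: B→A)
  step 8: C  (read p: A→C)

The earliest repeat is at step j = 2: M is in A, which it already visited at step i = 0.
Since M has 6 states, any run of length ≥ 6 visits 6+1 states, so by pigeonhole some state repeats within the first 6 steps — that repeat gives the pumpable loop.

A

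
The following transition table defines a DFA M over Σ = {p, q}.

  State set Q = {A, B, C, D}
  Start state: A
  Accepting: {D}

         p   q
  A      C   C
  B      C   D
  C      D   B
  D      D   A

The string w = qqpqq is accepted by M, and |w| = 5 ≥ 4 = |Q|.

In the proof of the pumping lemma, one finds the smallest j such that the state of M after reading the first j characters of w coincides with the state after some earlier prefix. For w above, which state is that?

C

Run of M on w = q q p q q:
  step 0: A  (start)
  step 1: C  (read q: A→C)
  step 2: B  (read q: C→B)
  step 3: C  (read p: B→C)   ← first repeat (C seen earlier)
  step 4: B  (read q: C→B)
  step 5: D  (read q: B→D)

The earliest repeat is at step j = 3: M is in C, which it already visited at step i = 1.
Since M has 4 states, any run of length ≥ 4 visits 4+1 states, so by pigeonhole some state repeats within the first 4 steps — that repeat gives the pumpable loop.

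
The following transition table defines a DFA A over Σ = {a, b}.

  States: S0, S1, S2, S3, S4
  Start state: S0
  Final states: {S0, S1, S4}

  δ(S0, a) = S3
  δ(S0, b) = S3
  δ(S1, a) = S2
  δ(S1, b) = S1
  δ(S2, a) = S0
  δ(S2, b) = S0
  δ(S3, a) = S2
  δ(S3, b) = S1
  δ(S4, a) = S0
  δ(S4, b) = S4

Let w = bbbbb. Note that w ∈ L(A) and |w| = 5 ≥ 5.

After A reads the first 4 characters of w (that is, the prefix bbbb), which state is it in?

Run of A on the first 4 characters of w = b b b b:
  step 0: S0  (start)
  step 1: S3  (read b: S0→S3)
  step 2: S1  (read b: S3→S1)
  step 3: S1  (read b: S1→S1)
  step 4: S1  (read b: S1→S1)

After reading 4 characters, A is in state S1.

S1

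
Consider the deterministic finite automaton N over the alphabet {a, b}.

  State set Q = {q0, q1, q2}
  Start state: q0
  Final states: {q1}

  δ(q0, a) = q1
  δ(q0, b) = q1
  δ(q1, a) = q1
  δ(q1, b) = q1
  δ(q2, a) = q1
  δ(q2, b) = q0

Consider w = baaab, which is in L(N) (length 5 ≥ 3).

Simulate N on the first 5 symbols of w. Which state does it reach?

State sequence: q0 -b-> q1 -a-> q1 -a-> q1 -a-> q1 -b-> q1

After reading 5 characters, N is in state q1.

q1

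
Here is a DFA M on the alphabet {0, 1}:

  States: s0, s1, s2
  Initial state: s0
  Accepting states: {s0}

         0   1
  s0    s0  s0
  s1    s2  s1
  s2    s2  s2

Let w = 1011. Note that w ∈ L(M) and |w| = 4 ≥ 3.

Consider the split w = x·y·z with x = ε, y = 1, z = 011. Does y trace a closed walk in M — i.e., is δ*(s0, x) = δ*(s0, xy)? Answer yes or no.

State sequence: s0 -1-> s0

After x (step 0): s0. After xy (step 1): s0.
They match, so y = 1 drives M around a cycle from s0 back to itself; pumping y any number of times keeps M in s0 before reading z, and xyⁱz ∈ L(M) for every i ≥ 0.

yes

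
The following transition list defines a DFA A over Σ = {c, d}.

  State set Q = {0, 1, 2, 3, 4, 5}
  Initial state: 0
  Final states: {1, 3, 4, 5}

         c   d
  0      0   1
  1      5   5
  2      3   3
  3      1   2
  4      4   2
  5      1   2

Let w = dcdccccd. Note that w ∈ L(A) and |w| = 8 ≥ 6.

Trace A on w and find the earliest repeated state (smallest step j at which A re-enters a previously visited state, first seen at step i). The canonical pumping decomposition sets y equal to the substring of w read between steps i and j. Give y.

cdcc

Run of A on w = d c d c c c c d:
  step 0: 0  (start)
  step 1: 1  (read d: 0→1)
  step 2: 5  (read c: 1→5)
  step 3: 2  (read d: 5→2)
  step 4: 3  (read c: 2→3)
  step 5: 1  (read c: 3→1)   ← first repeat (1 seen earlier)
  step 6: 5  (read c: 1→5)
  step 7: 1  (read c: 5→1)
  step 8: 5  (read d: 1→5)

So i = 1, j = 5, giving x = w[0:1] = d, y = w[1:5] = cdcc, z = w[5:8] = ccd.
Check: |xy| = 5 ≤ 6 and |y| = 4 ≥ 1. Reading y takes A from 1 back to 1, so every xyⁱz is accepted.
The DFA has 6 states, so the proof of the pumping lemma guarantees a repeated state among the first 6+1 visited; the segment between the two visits is the pumpable y.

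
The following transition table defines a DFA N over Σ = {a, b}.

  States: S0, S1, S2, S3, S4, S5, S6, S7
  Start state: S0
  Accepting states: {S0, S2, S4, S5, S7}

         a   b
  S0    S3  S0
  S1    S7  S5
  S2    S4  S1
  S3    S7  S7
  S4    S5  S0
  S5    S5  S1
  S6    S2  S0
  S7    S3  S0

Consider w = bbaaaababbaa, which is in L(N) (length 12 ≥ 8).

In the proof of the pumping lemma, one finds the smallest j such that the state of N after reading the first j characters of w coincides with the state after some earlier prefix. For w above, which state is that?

Run of N on w = b b a a a a b a b b a a:
  step 0: S0  (start)
  step 1: S0  (read b: S0→S0)   ← first repeat (S0 seen earlier)
  step 2: S0  (read b: S0→S0)
  step 3: S3  (read a: S0→S3)
  step 4: S7  (read a: S3→S7)
  step 5: S3  (read a: S7→S3)
  step 6: S7  (read a: S3→S7)
  step 7: S0  (read b: S7→S0)
  step 8: S3  (read a: S0→S3)
  step 9: S7  (read b: S3→S7)
  step 10: S0  (read b: S7→S0)
  step 11: S3  (read a: S0→S3)
  step 12: S7  (read a: S3→S7)

The earliest repeat is at step j = 1: N is in S0, which it already visited at step i = 0.

S0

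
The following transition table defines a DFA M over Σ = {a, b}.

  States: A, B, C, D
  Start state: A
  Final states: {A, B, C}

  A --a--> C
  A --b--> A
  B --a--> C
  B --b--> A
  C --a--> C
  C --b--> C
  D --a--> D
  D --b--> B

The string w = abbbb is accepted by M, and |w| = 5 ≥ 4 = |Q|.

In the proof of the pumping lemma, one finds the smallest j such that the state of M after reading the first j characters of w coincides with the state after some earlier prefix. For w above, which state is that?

State sequence: A -a-> C -b-> C -b-> C -b-> C -b-> C
First repeat at step 2: C was already visited.

The earliest repeat is at step j = 2: M is in C, which it already visited at step i = 1.
Since M has 4 states, any run of length ≥ 4 visits 4+1 states, so by pigeonhole some state repeats within the first 4 steps — that repeat gives the pumpable loop.

C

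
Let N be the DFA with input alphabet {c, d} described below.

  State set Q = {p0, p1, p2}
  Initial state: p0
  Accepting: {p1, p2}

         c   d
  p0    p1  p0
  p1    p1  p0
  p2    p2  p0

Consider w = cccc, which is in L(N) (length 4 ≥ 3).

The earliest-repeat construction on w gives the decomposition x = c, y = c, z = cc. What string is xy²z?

ccccc

xy^2z = c·c·c·cc = ccccc.
Reading y = c takes N from p1 back to p1, so after x·y·y the machine is still in p1, and z then leads to the accepting state p1. Hence ccccc ∈ L(N).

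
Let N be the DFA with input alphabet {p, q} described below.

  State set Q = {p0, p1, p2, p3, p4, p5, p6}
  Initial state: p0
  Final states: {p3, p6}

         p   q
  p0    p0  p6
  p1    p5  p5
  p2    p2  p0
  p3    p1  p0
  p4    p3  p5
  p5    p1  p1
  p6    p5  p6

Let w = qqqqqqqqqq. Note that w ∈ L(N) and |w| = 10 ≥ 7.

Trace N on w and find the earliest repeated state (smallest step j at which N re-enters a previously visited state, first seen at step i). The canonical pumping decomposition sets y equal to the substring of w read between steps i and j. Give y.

q

State sequence: p0 -q-> p6 -q-> p6 -q-> p6 -q-> p6 -q-> p6 -q-> p6 -q-> p6 -q-> p6 -q-> p6 -q-> p6
First repeat at step 2: p6 was already visited.

So i = 1, j = 2, giving x = w[0:1] = q, y = w[1:2] = q, z = w[2:10] = qqqqqqqq.
Check: |xy| = 2 ≤ 7 and |y| = 1 ≥ 1. Reading y takes N from p6 back to p6, so every xyⁱz is accepted.
Pumping length from the standard proof: p = 7 (the number of states). The repeated state found above gives |xy| = j ≤ 7 and |y| = j − i ≥ 1.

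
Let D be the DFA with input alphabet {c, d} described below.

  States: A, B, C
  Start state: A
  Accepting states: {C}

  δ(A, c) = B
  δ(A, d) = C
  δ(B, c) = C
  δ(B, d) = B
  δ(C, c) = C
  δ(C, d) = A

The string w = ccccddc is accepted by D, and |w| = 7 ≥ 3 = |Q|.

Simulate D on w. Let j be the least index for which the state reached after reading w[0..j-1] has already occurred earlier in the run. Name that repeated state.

State sequence: A -c-> B -c-> C -c-> C -c-> C -d-> A -d-> C -c-> C
First repeat at step 3: C was already visited.

The earliest repeat is at step j = 3: D is in C, which it already visited at step i = 2.
The DFA has 3 states, so the proof of the pumping lemma guarantees a repeated state among the first 3+1 visited; the segment between the two visits is the pumpable y.

C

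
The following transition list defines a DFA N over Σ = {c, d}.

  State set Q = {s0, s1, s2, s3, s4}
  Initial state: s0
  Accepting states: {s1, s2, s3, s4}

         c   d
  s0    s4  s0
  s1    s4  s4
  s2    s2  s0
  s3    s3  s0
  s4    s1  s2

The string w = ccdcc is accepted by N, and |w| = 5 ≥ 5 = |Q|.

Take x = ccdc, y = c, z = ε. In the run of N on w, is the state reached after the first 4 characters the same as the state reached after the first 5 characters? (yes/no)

State sequence: s0 -c-> s4 -c-> s1 -d-> s4 -c-> s1 -c-> s4

After x (step 4): s1. After xy (step 5): s4.
They differ (s1 ≠ s4), so y is not a cycle from the state after x; this split is not the one the pumping-lemma construction produces, and pumping y need not keep the string in L(N).

no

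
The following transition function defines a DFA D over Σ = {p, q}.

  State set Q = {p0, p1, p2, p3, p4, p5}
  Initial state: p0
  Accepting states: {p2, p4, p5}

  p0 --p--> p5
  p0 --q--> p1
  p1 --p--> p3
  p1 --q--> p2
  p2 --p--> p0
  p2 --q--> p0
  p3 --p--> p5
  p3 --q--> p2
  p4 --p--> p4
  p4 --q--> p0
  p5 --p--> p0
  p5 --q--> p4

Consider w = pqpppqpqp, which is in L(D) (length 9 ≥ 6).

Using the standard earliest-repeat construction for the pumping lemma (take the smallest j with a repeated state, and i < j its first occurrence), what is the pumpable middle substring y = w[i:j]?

p

State sequence: p0 -p-> p5 -q-> p4 -p-> p4 -p-> p4 -p-> p4 -q-> p0 -p-> p5 -q-> p4 -p-> p4
First repeat at step 3: p4 was already visited.

So i = 2, j = 3, giving x = w[0:2] = pq, y = w[2:3] = p, z = w[3:9] = ppqpqp.
Check: |xy| = 3 ≤ 6 and |y| = 1 ≥ 1. Reading y takes D from p4 back to p4, so every xyⁱz is accepted.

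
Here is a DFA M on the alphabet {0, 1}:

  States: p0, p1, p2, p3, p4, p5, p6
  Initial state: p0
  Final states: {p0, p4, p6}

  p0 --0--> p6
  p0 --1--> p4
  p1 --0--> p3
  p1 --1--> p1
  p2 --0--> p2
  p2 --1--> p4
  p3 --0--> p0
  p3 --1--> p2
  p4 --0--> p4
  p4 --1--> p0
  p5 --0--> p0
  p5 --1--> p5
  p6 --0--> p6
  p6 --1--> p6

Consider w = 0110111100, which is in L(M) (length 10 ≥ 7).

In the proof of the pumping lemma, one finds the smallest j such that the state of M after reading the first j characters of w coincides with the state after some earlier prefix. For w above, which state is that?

p6

State sequence: p0 -0-> p6 -1-> p6 -1-> p6 -0-> p6 -1-> p6 -1-> p6 -1-> p6 -1-> p6 -0-> p6 -0-> p6
First repeat at step 2: p6 was already visited.

The earliest repeat is at step j = 2: M is in p6, which it already visited at step i = 1.
Pumping length from the standard proof: p = 7 (the number of states). The repeated state found above gives |xy| = j ≤ 7 and |y| = j − i ≥ 1.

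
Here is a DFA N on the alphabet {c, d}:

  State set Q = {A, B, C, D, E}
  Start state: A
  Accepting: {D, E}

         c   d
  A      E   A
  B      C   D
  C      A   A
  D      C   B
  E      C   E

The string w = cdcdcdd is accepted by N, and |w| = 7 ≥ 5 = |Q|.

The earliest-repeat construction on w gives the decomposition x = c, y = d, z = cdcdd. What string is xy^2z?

cddcdcdd

xy^2z = c·d·d·cdcdd = cddcdcdd.
Reading y = d takes N from E back to E, so after x·y·y the machine is still in E, and z then leads to the accepting state E. Hence cddcdcdd ∈ L(N).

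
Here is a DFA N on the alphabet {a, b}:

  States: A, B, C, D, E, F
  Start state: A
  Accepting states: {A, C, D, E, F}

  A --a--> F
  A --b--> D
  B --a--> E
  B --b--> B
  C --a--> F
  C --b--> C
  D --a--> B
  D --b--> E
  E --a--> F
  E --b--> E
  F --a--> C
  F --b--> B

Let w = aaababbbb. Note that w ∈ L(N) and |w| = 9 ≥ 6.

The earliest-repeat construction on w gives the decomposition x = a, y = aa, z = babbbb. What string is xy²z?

aaaaababbbb

xy^2z = a·aa·aa·babbbb = aaaaababbbb.
Reading y = aa takes N from F back to F, so after x·y·y the machine is still in F, and z then leads to the accepting state E. Hence aaaaababbbb ∈ L(N).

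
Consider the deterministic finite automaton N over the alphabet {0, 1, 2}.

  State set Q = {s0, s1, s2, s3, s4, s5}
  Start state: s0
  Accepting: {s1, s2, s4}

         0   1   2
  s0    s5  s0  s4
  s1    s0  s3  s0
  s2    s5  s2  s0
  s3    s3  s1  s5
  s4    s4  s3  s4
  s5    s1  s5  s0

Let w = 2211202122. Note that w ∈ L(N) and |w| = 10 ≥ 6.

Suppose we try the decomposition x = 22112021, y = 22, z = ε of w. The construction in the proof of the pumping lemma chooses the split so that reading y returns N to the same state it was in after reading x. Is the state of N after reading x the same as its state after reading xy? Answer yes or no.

State sequence: s0 -2-> s4 -2-> s4 -1-> s3 -1-> s1 -2-> s0 -0-> s5 -2-> s0 -1-> s0 -2-> s4 -2-> s4

After x (step 8): s0. After xy (step 10): s4.
They differ (s0 ≠ s4), so y is not a cycle from the state after x; this split is not the one the pumping-lemma construction produces, and pumping y need not keep the string in L(N).

no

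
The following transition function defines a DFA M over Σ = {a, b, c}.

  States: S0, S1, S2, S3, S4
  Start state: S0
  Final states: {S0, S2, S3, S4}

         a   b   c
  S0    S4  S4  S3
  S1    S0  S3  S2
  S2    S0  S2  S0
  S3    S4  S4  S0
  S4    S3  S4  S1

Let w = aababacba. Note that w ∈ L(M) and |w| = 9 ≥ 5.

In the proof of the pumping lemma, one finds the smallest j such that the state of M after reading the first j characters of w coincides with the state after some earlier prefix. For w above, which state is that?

Run of M on w = a a b a b a c b a:
  step 0: S0  (start)
  step 1: S4  (read a: S0→S4)
  step 2: S3  (read a: S4→S3)
  step 3: S4  (read b: S3→S4)   ← first repeat (S4 seen earlier)
  step 4: S3  (read a: S4→S3)
  step 5: S4  (read b: S3→S4)
  step 6: S3  (read a: S4→S3)
  step 7: S0  (read c: S3→S0)
  step 8: S4  (read b: S0→S4)
  step 9: S3  (read a: S4→S3)

The earliest repeat is at step j = 3: M is in S4, which it already visited at step i = 1.
Pumping length from the standard proof: p = 5 (the number of states). The repeated state found above gives |xy| = j ≤ 5 and |y| = j − i ≥ 1.

S4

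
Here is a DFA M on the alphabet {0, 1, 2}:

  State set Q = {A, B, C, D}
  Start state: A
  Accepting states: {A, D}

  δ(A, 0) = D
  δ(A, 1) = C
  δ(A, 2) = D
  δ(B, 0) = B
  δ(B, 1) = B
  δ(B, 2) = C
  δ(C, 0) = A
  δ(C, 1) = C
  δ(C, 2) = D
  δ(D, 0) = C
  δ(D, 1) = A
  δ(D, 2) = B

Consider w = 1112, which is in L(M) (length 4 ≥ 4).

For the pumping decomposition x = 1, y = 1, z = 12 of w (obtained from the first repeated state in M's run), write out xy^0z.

112

xy⁰z = xz = 1·12 = 112.
Reading y = 1 takes M from C back to C, so after x the machine is still in C, and z then leads to the accepting state D. Hence 112 ∈ L(M).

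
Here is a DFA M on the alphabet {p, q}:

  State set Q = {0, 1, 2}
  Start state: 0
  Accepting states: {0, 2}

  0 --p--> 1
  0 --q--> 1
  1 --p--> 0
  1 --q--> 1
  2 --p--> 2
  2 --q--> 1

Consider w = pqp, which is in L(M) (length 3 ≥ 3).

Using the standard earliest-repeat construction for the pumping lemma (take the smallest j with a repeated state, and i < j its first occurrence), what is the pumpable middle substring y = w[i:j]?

State sequence: 0 -p-> 1 -q-> 1 -p-> 0
First repeat at step 2: 1 was already visited.

So i = 1, j = 2, giving x = w[0:1] = p, y = w[1:2] = q, z = w[2:3] = p.
Check: |xy| = 2 ≤ 3 and |y| = 1 ≥ 1. Reading y takes M from 1 back to 1, so every xyⁱz is accepted.
With |Q| = 3, pigeonhole forces a state repeat no later than step 3; the substring read between the first and second visits to that state can be pumped.

q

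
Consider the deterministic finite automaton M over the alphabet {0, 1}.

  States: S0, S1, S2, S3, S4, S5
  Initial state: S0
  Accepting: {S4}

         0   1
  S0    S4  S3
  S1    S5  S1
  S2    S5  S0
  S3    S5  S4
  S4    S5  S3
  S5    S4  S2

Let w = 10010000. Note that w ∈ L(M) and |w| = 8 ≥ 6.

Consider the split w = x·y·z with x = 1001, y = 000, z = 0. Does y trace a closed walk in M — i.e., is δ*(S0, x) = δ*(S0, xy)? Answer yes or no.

no

State sequence: S0 -1-> S3 -0-> S5 -0-> S4 -1-> S3 -0-> S5 -0-> S4 -0-> S5

After x (step 4): S3. After xy (step 7): S5.
They differ (S3 ≠ S5), so y is not a cycle from the state after x; this split is not the one the pumping-lemma construction produces, and pumping y need not keep the string in L(M).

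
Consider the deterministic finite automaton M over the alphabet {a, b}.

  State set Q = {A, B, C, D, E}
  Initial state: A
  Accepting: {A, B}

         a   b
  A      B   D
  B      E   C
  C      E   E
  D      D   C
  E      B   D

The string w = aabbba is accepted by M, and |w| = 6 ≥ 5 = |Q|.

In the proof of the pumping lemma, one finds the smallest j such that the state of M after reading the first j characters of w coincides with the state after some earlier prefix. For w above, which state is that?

Run of M on w = a a b b b a:
  step 0: A  (start)
  step 1: B  (read a: A→B)
  step 2: E  (read a: B→E)
  step 3: D  (read b: E→D)
  step 4: C  (read b: D→C)
  step 5: E  (read b: C→E)   ← first repeat (E seen earlier)
  step 6: B  (read a: E→B)

The earliest repeat is at step j = 5: M is in E, which it already visited at step i = 2.

E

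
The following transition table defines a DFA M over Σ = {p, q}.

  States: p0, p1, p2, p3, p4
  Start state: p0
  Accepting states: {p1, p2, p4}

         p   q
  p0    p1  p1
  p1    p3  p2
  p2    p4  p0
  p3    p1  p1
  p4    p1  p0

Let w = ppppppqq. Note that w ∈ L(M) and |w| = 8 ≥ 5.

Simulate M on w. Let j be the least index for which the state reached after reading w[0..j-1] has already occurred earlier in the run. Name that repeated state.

State sequence: p0 -p-> p1 -p-> p3 -p-> p1 -p-> p3 -p-> p1 -p-> p3 -q-> p1 -q-> p2
First repeat at step 3: p1 was already visited.

The earliest repeat is at step j = 3: M is in p1, which it already visited at step i = 1.

p1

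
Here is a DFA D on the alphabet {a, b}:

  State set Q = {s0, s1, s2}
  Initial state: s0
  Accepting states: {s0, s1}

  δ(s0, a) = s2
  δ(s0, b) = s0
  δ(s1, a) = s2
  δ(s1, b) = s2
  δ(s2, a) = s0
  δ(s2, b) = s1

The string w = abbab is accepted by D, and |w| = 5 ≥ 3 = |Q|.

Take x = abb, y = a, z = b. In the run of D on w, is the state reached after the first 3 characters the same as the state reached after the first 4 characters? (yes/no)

Run of D on the first 4 characters of w = a b b a:
  step 0: s0  (start)
  step 1: s2  (read a: s0→s2)
  step 2: s1  (read b: s2→s1)
  step 3: s2  (read b: s1→s2)
  step 4: s0  (read a: s2→s0)

After x (step 3): s2. After xy (step 4): s0.
They differ (s2 ≠ s0), so y is not a cycle from the state after x; this split is not the one the pumping-lemma construction produces, and pumping y need not keep the string in L(D).

no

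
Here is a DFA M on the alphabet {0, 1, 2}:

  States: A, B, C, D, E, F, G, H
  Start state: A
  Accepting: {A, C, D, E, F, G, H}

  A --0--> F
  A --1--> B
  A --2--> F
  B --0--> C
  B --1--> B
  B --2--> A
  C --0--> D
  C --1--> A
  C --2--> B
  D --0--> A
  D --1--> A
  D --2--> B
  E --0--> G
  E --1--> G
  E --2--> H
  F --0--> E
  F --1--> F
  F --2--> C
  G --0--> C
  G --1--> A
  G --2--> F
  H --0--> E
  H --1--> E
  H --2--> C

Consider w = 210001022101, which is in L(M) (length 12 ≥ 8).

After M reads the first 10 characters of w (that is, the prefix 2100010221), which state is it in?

B

Run of M on the first 10 characters of w = 2 1 0 0 0 1 0 2 2 1:
  step 0: A  (start)
  step 1: F  (read 2: A→F)
  step 2: F  (read 1: F→F)
  step 3: E  (read 0: F→E)
  step 4: G  (read 0: E→G)
  step 5: C  (read 0: G→C)
  step 6: A  (read 1: C→A)
  step 7: F  (read 0: A→F)
  step 8: C  (read 2: F→C)
  step 9: B  (read 2: C→B)
  step 10: B  (read 1: B→B)

After reading 10 characters, M is in state B.
(This kind of state-tracing is the core of the pumping-lemma construction: with 8 states, pigeonhole forces a repeat within the first 8 steps.)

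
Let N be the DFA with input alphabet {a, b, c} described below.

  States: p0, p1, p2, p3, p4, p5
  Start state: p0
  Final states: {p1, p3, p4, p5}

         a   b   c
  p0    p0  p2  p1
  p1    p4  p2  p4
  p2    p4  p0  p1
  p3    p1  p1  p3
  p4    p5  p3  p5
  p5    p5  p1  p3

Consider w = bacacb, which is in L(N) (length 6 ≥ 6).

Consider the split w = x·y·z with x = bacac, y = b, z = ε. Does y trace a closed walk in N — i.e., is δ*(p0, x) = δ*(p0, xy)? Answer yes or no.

no

State sequence: p0 -b-> p2 -a-> p4 -c-> p5 -a-> p5 -c-> p3 -b-> p1

After x (step 5): p3. After xy (step 6): p1.
They differ (p3 ≠ p1), so y is not a cycle from the state after x; this split is not the one the pumping-lemma construction produces, and pumping y need not keep the string in L(N).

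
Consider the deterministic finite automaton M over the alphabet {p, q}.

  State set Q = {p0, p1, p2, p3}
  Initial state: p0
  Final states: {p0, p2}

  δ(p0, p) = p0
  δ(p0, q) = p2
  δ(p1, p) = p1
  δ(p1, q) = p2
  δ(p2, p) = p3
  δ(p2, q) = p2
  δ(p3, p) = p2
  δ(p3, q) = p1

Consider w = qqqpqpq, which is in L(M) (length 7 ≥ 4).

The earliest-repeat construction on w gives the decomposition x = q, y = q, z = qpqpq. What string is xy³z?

qqqqqpqpq

xy^3z = q·q·q·q·qpqpq = qqqqqpqpq.
Reading y = q takes M from p2 back to p2, so after x·y·y·y the machine is still in p2, and z then leads to the accepting state p2. Hence qqqqqpqpq ∈ L(M).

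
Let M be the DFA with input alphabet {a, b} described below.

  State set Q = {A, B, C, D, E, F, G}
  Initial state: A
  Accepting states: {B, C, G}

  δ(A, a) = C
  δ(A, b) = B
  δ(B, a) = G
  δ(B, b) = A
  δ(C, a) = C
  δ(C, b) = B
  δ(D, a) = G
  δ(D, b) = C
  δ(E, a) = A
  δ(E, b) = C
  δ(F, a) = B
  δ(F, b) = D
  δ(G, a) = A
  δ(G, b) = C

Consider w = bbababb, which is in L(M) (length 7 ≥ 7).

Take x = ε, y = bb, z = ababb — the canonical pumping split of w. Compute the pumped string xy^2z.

bbbbababb

xy^2z = ε·bb·bb·ababb = bbbbababb.
Reading y = bb takes M from A back to A, so after x·y·y the machine is still in A, and z then leads to the accepting state B. Hence bbbbababb ∈ L(M).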